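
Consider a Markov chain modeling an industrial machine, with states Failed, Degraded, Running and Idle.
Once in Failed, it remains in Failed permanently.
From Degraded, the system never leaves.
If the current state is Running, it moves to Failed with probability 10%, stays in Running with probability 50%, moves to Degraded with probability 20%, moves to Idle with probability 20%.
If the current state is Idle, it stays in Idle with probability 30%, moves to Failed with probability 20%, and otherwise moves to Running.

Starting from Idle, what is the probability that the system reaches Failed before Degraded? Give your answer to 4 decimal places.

0.6000

Let h(s) be the probability of absorption at Failed starting from transient state s. Then h(Failed) = 1 and h(Degraded) = 0. By first-step analysis:
h(Running) = 0.1·1 + 0.2·0 + 0.5·h(Running) + 0.2·h(Idle)
h(Idle) = 0.2·1 + 0.5·h(Running) + 0.3·h(Idle)
Solving: h(Running) = 0.4400, h(Idle) = 0.6000.
Starting from Idle, the probability is 0.6000.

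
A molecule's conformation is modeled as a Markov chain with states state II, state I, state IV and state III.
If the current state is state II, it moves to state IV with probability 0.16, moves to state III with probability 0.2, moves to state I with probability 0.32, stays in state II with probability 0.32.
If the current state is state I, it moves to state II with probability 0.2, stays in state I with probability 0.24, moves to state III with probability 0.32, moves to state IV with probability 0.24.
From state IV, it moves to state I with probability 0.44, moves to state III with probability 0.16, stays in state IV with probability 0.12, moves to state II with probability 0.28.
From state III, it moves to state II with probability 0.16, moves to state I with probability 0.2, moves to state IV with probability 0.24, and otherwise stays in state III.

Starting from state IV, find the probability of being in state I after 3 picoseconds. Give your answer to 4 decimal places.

0.2884

Propagate the distribution vector 3 picoseconds from state IV.
After 0 picoseconds: (0.0000, 0.0000, 1.0000, 0.0000)
After 1 picosecond: (0.2800, 0.4400, 0.1200, 0.1600)
After 2 picoseconds: (0.2368, 0.2800, 0.2032, 0.2800)
After 3 picoseconds: (0.2335, 0.2884, 0.1967, 0.2815)
P(in state I after 3 picoseconds) = 0.2884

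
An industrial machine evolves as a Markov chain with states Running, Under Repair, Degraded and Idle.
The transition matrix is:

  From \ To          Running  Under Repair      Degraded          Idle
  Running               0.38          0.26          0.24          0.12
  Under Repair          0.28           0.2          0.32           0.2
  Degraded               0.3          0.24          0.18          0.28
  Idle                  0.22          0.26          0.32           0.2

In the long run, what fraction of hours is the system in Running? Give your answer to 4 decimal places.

0.3038

Let the stationary distribution be π with π = πP and π_1 + π_2 + π_3 + π_4 = 1.
π_1 = 0.38·π_1 + 0.28·π_2 + 0.3·π_3 + 0.22·π_4
π_2 = 0.26·π_1 + 0.2·π_2 + 0.24·π_3 + 0.26·π_4
π_3 = 0.24·π_1 + 0.32·π_2 + 0.18·π_3 + 0.32·π_4
Solving with the normalization constraint gives π = (0.3038, 0.2404, 0.2594, 0.1964).
So the stationary probability of Running is 0.3038.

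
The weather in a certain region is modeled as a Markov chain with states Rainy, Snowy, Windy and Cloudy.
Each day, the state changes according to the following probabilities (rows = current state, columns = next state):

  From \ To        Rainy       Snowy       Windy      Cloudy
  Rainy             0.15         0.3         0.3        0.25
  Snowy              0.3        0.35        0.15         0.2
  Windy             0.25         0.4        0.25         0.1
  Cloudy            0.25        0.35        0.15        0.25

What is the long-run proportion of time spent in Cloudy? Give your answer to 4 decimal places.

0.2015

Let the stationary distribution be π with π = πP and π_1 + π_2 + π_3 + π_4 = 1.
π_1 = 0.15·π_1 + 0.3·π_2 + 0.25·π_3 + 0.25·π_4
π_2 = 0.3·π_1 + 0.35·π_2 + 0.4·π_3 + 0.35·π_4
π_3 = 0.3·π_1 + 0.15·π_2 + 0.25·π_3 + 0.15·π_4
Solving with the normalization constraint gives π = (0.2431, 0.3482, 0.2072, 0.2015).
So the stationary probability of Cloudy is 0.2015.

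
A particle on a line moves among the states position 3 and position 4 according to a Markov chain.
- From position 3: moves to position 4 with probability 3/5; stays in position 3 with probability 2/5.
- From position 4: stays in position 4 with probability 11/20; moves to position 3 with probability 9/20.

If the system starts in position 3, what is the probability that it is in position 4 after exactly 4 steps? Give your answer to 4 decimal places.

Propagate the distribution vector 4 steps from position 3.
After 0 steps: (1.0000, 0.0000)
After 1 step: (0.4000, 0.6000)
After 2 steps: (0.4300, 0.5700)
After 3 steps: (0.4285, 0.5715)
After 4 steps: (0.4286, 0.5714)
P(in position 4 after 4 steps) = 0.5714

0.5714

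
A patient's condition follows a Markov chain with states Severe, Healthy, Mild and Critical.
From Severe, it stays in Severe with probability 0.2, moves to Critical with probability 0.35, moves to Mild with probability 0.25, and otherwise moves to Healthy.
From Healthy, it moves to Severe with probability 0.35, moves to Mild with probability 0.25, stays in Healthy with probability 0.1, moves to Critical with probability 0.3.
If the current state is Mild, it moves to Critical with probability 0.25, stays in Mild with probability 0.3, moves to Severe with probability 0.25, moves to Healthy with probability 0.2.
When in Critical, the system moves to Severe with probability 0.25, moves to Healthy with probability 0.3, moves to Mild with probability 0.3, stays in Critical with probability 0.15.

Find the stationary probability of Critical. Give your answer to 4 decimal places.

Let the stationary distribution be π with π = πP and π_1 + π_2 + π_3 + π_4 = 1.
π_1 = 0.2·π_1 + 0.35·π_2 + 0.25·π_3 + 0.25·π_4
π_2 = 0.2·π_1 + 0.1·π_2 + 0.2·π_3 + 0.3·π_4
π_3 = 0.25·π_1 + 0.25·π_2 + 0.3·π_3 + 0.3·π_4
Solving with the normalization constraint gives π = (0.2577, 0.2055, 0.2768, 0.2600).
So the stationary probability of Critical is 0.2600.

0.2600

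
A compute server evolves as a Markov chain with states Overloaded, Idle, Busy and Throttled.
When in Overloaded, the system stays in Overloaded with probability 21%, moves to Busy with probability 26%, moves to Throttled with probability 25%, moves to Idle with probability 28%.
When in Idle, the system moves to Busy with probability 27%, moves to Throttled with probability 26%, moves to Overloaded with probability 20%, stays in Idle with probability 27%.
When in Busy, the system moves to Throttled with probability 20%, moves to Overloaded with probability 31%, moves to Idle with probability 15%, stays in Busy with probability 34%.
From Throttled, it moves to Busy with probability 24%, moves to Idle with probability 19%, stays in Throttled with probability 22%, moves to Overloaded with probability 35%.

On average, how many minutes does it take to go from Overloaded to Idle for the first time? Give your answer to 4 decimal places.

4.4787

Let t(s) be the expected number of minutes to first reach Idle from state s, with t(Idle) = 0. Conditioning on the first minute:
t(Overloaded) = 1 + 0.21·t(Overloaded) + 0.26·t(Busy) + 0.25·t(Throttled)
t(Busy) = 1 + 0.31·t(Overloaded) + 0.34·t(Busy) + 0.2·t(Throttled)
t(Throttled) = 1 + 0.35·t(Overloaded) + 0.24·t(Busy) + 0.22·t(Throttled)
Solving: t(Overloaded) = 4.4787, t(Busy) = 5.0910, t(Throttled) = 4.8582.
Expected minutes from Overloaded to Idle: 4.4787.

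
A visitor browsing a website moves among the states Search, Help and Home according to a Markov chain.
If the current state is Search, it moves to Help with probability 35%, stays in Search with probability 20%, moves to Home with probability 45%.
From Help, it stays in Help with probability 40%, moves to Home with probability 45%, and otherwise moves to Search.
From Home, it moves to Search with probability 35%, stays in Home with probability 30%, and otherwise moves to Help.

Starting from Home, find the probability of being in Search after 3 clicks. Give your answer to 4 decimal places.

0.2424

Propagate the distribution vector 3 clicks from Home.
After 0 clicks: (0.0000, 0.0000, 1.0000)
After 1 click: (0.3500, 0.3500, 0.3000)
After 2 clicks: (0.2275, 0.3675, 0.4050)
After 3 clicks: (0.2424, 0.3684, 0.3893)
P(in Search after 3 clicks) = 0.2424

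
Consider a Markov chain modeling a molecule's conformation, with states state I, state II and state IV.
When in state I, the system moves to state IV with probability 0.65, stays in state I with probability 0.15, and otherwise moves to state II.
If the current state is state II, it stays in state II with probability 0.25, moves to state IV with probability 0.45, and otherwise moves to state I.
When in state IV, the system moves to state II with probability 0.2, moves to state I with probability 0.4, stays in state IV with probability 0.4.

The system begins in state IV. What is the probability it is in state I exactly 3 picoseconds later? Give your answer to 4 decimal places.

Propagate the distribution vector 3 picoseconds from state IV.
After 0 picoseconds: (0.0000, 0.0000, 1.0000)
After 1 picosecond: (0.4000, 0.2000, 0.4000)
After 2 picoseconds: (0.2800, 0.2100, 0.5100)
After 3 picoseconds: (0.3090, 0.2105, 0.4805)
P(in state I after 3 picoseconds) = 0.3090

0.3090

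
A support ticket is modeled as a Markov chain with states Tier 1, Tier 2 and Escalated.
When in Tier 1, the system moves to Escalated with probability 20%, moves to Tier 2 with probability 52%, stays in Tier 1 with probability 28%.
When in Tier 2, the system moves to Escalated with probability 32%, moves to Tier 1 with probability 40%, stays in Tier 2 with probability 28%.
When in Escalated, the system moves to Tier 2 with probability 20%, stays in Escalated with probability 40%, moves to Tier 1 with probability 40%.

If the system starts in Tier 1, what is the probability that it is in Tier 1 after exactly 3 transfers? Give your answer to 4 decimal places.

Propagate the distribution vector 3 transfers from Tier 1.
After 0 transfers: (1.0000, 0.0000, 0.0000)
After 1 transfer: (0.2800, 0.5200, 0.2000)
After 2 transfers: (0.3664, 0.3312, 0.3024)
After 3 transfers: (0.3560, 0.3437, 0.3002)
P(in Tier 1 after 3 transfers) = 0.3560

0.3560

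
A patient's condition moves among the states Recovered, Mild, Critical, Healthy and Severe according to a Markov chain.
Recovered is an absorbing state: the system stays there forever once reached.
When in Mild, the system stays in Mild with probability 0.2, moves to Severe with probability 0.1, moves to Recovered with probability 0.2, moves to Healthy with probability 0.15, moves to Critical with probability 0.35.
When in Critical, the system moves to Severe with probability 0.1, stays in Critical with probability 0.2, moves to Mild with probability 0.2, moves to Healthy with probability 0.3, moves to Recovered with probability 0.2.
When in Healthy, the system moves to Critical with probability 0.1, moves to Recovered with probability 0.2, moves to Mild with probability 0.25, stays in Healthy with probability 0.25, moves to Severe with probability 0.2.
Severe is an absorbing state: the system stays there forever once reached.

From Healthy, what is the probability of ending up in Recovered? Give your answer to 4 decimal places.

Let h(s) be the probability of absorption at Recovered starting from transient state s. Then h(Recovered) = 1 and h(Severe) = 0. By first-step analysis:
h(Mild) = 0.2·1 + 0.2·h(Mild) + 0.35·h(Critical) + 0.15·h(Healthy) + 0.1·0
h(Critical) = 0.2·1 + 0.2·h(Mild) + 0.2·h(Critical) + 0.3·h(Healthy) + 0.1·0
h(Healthy) = 0.2·1 + 0.25·h(Mild) + 0.1·h(Critical) + 0.25·h(Healthy) + 0.2·0
Solving: h(Mild) = 0.6231, h(Critical) = 0.6144, h(Healthy) = 0.5563.
Starting from Healthy, the probability is 0.5563.

0.5563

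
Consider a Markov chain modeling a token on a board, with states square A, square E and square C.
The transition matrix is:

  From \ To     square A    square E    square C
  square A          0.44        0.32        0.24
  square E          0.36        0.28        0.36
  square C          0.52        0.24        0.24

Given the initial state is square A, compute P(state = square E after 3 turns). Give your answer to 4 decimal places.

0.2862

Propagate the distribution vector 3 turns from square A.
After 0 turns: (1.0000, 0.0000, 0.0000)
After 1 turn: (0.4400, 0.3200, 0.2400)
After 2 turns: (0.4336, 0.2880, 0.2784)
After 3 turns: (0.4392, 0.2862, 0.2746)
P(in square E after 3 turns) = 0.2862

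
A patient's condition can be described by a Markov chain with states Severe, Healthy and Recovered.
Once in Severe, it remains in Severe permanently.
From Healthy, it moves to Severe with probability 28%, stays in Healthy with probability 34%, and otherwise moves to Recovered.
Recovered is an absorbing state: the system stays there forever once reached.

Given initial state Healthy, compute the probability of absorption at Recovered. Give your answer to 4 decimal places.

Let h(s) be the probability of absorption at Recovered starting from transient state s. Then h(Recovered) = 1 and h(Severe) = 0. By first-step analysis:
h(Healthy) = 0.28·0 + 0.34·h(Healthy) + 0.38·1
Solving: h(Healthy) = 0.5758.
Starting from Healthy, the probability is 0.5758.

0.5758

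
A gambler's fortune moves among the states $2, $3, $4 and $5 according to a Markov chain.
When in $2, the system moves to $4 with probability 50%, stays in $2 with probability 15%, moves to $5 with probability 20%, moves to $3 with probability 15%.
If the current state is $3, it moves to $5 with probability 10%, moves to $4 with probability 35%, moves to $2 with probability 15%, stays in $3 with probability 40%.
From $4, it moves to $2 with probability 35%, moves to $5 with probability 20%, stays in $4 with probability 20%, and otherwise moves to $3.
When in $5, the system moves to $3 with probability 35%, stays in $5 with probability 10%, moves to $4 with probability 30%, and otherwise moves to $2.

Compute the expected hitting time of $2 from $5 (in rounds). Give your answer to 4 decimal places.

4.0816

Let t(s) be the expected number of rounds to first reach $2 from state s, with t($2) = 0. Conditioning on the first round:
t($3) = 1 + 0.4·t($3) + 0.35·t($4) + 0.1·t($5)
t($4) = 1 + 0.25·t($3) + 0.2·t($4) + 0.2·t($5)
t($5) = 1 + 0.35·t($3) + 0.3·t($4) + 0.1·t($5)
Solving: t($3) = 4.4898, t($4) = 3.6735, t($5) = 4.0816.
Expected rounds from $5 to $2: 4.0816.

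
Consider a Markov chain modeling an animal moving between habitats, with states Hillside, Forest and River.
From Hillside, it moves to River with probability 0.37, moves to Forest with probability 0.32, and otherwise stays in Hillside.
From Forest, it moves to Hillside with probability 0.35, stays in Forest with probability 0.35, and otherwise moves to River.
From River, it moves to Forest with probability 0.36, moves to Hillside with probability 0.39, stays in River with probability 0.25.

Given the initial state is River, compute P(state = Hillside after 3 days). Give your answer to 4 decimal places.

Propagate the distribution vector 3 days from River.
After 0 days: (0.0000, 0.0000, 1.0000)
After 1 day: (0.3900, 0.3600, 0.2500)
After 2 days: (0.3444, 0.3408, 0.3148)
After 3 days: (0.3488, 0.3428, 0.3084)
P(in Hillside after 3 days) = 0.3488

0.3488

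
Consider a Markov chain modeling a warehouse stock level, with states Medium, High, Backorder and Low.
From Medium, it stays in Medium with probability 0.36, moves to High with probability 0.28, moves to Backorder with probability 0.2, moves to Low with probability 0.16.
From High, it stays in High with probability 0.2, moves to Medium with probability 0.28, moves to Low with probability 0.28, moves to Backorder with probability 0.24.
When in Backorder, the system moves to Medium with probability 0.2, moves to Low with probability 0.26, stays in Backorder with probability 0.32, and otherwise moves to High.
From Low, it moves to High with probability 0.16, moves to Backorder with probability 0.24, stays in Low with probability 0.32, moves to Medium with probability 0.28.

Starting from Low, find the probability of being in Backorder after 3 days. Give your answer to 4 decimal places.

Propagate the distribution vector 3 days from Low.
After 0 days: (0.0000, 0.0000, 0.0000, 1.0000)
After 1 day: (0.2800, 0.1600, 0.2400, 0.3200)
After 2 days: (0.2832, 0.2144, 0.2480, 0.2544)
After 3 days: (0.2828, 0.2174, 0.2485, 0.2512)
P(in Backorder after 3 days) = 0.2485

0.2485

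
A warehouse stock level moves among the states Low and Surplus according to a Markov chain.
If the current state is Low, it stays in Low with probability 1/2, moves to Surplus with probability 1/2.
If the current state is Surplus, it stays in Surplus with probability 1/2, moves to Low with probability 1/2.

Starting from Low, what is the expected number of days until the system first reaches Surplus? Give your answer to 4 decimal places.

Let t(s) be the expected number of days to first reach Surplus from state s, with t(Surplus) = 0. Conditioning on the first day:
t(Low) = 1 + 0.5·t(Low)
Solving: t(Low) = 2.0000.
Expected days from Low to Surplus: 2.0000.

2.0000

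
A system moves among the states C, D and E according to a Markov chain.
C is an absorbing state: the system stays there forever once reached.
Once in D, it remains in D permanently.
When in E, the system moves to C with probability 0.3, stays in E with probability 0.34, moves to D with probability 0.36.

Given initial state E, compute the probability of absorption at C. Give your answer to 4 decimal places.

Let h(s) be the probability of absorption at C starting from transient state s. Then h(C) = 1 and h(D) = 0. By first-step analysis:
h(E) = 0.3·1 + 0.36·0 + 0.34·h(E)
Solving: h(E) = 0.4545.
Starting from E, the probability is 0.4545.

0.4545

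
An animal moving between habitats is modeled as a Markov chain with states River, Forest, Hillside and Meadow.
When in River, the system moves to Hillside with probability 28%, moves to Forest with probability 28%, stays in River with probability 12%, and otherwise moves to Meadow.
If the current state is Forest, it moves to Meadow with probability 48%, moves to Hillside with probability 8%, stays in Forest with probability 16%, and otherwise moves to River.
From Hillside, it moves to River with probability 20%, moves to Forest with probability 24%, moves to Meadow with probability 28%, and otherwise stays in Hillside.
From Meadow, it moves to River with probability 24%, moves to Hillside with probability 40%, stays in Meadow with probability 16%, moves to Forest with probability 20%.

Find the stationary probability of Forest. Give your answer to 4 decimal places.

Let the stationary distribution be π with π = πP and π_1 + π_2 + π_3 + π_4 = 1.
π_1 = 0.12·π_1 + 0.28·π_2 + 0.2·π_3 + 0.24·π_4
π_2 = 0.28·π_1 + 0.16·π_2 + 0.24·π_3 + 0.2·π_4
π_3 = 0.28·π_1 + 0.08·π_2 + 0.28·π_3 + 0.4·π_4
Solving with the normalization constraint gives π = (0.2124, 0.2191, 0.2718, 0.2967).
So the stationary probability of Forest is 0.2191.

0.2191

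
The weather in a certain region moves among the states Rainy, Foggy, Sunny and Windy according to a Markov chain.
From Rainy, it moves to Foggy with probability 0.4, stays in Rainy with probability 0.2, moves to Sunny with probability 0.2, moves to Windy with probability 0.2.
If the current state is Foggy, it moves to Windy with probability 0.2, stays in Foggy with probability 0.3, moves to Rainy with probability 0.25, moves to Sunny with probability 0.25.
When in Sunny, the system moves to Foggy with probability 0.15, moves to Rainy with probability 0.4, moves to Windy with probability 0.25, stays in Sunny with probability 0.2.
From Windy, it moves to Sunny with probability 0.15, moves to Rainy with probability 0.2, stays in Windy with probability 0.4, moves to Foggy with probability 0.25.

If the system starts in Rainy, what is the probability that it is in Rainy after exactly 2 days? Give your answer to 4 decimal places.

0.2600

Propagate the distribution vector 2 days from Rainy.
After 0 days: (1.0000, 0.0000, 0.0000, 0.0000)
After 1 day: (0.2000, 0.4000, 0.2000, 0.2000)
After 2 days: (0.2600, 0.2800, 0.2100, 0.2500)
P(in Rainy after 2 days) = 0.2600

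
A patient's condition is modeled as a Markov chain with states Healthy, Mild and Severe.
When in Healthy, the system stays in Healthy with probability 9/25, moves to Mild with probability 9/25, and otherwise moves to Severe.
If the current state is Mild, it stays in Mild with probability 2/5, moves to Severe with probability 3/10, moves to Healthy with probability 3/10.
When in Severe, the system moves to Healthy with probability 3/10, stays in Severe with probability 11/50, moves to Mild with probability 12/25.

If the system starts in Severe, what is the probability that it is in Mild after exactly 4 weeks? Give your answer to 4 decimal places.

Propagate the distribution vector 4 weeks from Severe.
After 0 weeks: (0.0000, 0.0000, 1.0000)
After 1 week: (0.3000, 0.4800, 0.2200)
After 2 weeks: (0.3180, 0.4056, 0.2764)
After 3 weeks: (0.3191, 0.4094, 0.2715)
After 4 weeks: (0.3191, 0.4090, 0.2719)
P(in Mild after 4 weeks) = 0.4090

0.4090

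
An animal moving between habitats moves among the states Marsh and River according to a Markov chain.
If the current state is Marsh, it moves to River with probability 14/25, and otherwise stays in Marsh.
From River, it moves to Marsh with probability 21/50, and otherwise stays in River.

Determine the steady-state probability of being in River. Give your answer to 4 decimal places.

Let the stationary distribution be π with π = πP and π_1 + π_2 = 1.
π_1 = 0.44·π_1 + 0.42·π_2
Solving with the normalization constraint gives π = (0.4286, 0.5714).
So the stationary probability of River is 0.5714.

0.5714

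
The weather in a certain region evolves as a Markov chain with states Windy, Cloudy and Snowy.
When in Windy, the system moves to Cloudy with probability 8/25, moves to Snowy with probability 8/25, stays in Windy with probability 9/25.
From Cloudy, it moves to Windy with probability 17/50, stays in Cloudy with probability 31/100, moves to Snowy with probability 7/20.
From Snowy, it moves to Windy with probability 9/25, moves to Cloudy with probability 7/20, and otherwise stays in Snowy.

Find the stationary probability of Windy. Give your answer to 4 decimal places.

Let the stationary distribution be π with π = πP and π_1 + π_2 + π_3 = 1.
π_1 = 0.36·π_1 + 0.34·π_2 + 0.36·π_3
π_2 = 0.32·π_1 + 0.31·π_2 + 0.35·π_3
Solving with the normalization constraint gives π = (0.3535, 0.3263, 0.3202).
So the stationary probability of Windy is 0.3535.

0.3535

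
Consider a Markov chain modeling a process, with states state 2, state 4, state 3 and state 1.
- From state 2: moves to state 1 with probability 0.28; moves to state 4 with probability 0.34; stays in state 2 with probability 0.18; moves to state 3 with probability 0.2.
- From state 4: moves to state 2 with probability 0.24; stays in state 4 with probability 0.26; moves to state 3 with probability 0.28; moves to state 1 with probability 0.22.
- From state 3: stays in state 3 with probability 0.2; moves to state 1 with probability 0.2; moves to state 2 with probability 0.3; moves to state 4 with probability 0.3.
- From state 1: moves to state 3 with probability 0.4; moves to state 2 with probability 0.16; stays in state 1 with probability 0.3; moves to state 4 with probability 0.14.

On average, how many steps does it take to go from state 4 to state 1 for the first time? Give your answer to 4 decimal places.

4.3559

Let t(s) be the expected number of steps to first reach state 1 from state s, with t(state 1) = 0. Conditioning on the first step:
t(state 2) = 1 + 0.18·t(state 2) + 0.34·t(state 4) + 0.2·t(state 3)
t(state 4) = 1 + 0.24·t(state 2) + 0.26·t(state 4) + 0.28·t(state 3)
t(state 3) = 1 + 0.3·t(state 2) + 0.3·t(state 4) + 0.2·t(state 3)
Solving: t(state 2) = 4.1043, t(state 4) = 4.3559, t(state 3) = 4.4226.
Expected steps from state 4 to state 1: 4.3559.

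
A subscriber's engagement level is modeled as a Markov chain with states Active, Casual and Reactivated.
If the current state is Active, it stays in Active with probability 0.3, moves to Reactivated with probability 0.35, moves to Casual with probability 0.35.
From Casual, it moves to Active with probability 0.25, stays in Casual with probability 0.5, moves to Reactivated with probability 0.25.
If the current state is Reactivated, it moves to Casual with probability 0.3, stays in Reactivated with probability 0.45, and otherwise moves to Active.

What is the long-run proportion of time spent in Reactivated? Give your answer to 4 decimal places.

Let the stationary distribution be π with π = πP and π_1 + π_2 + π_3 = 1.
π_1 = 0.3·π_1 + 0.25·π_2 + 0.25·π_3
π_2 = 0.35·π_1 + 0.5·π_2 + 0.3·π_3
Solving with the normalization constraint gives π = (0.2632, 0.3914, 0.3454).
So the stationary probability of Reactivated is 0.3454.

0.3454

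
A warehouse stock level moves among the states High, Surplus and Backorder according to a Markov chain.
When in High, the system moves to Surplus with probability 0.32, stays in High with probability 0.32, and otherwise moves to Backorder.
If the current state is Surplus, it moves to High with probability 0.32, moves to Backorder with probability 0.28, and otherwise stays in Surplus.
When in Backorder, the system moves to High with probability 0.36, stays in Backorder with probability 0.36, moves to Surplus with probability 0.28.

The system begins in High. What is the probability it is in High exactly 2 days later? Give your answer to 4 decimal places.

Sum over the intermediate state after 1 day:
P = P(High→High)·P(High→High) + P(High→Surplus)·P(Surplus→High) + P(High→Backorder)·P(Backorder→High)
  = 0.32×0.32 + 0.32×0.32 + 0.36×0.36
  = 0.1024 + 0.1024 + 0.1296 = 0.3344

0.3344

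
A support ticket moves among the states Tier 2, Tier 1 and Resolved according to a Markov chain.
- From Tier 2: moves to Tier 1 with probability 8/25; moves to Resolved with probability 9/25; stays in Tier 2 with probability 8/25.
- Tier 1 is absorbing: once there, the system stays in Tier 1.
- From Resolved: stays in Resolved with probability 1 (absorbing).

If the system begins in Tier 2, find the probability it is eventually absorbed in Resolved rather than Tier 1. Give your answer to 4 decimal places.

Let h(s) be the probability of absorption at Resolved starting from transient state s. Then h(Resolved) = 1 and h(Tier 1) = 0. By first-step analysis:
h(Tier 2) = 0.32·h(Tier 2) + 0.32·0 + 0.36·1
Solving: h(Tier 2) = 0.5294.
Starting from Tier 2, the probability is 0.5294.

0.5294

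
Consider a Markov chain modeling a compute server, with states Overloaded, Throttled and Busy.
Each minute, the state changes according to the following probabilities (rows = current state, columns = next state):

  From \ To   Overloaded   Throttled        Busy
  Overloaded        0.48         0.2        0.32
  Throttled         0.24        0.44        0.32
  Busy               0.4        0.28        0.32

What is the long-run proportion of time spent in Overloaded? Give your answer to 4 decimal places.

Let the stationary distribution be π with π = πP and π_1 + π_2 + π_3 = 1.
π_1 = 0.48·π_1 + 0.24·π_2 + 0.4·π_3
π_2 = 0.2·π_1 + 0.44·π_2 + 0.28·π_3
Solving with the normalization constraint gives π = (0.3832, 0.2968, 0.3200).
So the stationary probability of Overloaded is 0.3832.

0.3832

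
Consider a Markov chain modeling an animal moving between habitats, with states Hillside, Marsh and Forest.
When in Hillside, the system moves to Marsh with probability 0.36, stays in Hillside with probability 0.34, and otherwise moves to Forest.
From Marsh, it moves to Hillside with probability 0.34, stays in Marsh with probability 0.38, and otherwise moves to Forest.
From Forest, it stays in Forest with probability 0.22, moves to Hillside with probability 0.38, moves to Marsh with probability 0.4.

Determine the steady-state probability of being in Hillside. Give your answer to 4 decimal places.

0.3508

Let the stationary distribution be π with π = πP and π_1 + π_2 + π_3 = 1.
π_1 = 0.34·π_1 + 0.34·π_2 + 0.38·π_3
π_2 = 0.36·π_1 + 0.38·π_2 + 0.4·π_3
Solving with the normalization constraint gives π = (0.3508, 0.3784, 0.2708).
So the stationary probability of Hillside is 0.3508.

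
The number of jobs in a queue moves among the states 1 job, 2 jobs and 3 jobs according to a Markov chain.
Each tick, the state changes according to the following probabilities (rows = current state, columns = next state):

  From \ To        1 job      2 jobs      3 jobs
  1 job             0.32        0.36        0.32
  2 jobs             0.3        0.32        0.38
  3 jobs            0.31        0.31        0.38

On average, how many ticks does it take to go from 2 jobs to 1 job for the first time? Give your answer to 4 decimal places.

Let t(s) be the expected number of ticks to first reach 1 job from state s, with t(1 job) = 0. Conditioning on the first tick:
t(2 jobs) = 1 + 0.32·t(2 jobs) + 0.38·t(3 jobs)
t(3 jobs) = 1 + 0.31·t(2 jobs) + 0.38·t(3 jobs)
Solving: t(2 jobs) = 3.2916, t(3 jobs) = 3.2587.
Expected ticks from 2 jobs to 1 job: 3.2916.

3.2916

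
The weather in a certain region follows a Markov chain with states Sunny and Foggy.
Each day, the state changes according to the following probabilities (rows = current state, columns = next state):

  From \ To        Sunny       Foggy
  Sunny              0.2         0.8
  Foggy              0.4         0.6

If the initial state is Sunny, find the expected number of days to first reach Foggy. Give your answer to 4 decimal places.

1.2500

Let t(s) be the expected number of days to first reach Foggy from state s, with t(Foggy) = 0. Conditioning on the first day:
t(Sunny) = 1 + 0.2·t(Sunny)
Solving: t(Sunny) = 1.2500.
Expected days from Sunny to Foggy: 1.2500.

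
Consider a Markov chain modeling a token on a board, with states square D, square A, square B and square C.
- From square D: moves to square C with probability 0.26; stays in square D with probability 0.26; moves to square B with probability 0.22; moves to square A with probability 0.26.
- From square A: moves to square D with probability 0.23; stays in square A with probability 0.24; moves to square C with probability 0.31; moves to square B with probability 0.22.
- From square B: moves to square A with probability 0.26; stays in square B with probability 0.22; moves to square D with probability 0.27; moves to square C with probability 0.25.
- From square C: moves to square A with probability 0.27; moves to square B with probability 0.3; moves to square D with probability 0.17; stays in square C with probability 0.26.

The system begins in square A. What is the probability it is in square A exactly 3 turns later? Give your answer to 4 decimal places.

Propagate the distribution vector 3 turns from square A.
After 0 turns: (0.0000, 1.0000, 0.0000, 0.0000)
After 1 turn: (0.2300, 0.2400, 0.2200, 0.3100)
After 2 turns: (0.2271, 0.2583, 0.2448, 0.2698)
After 3 turns: (0.2304, 0.2575, 0.2416, 0.2705)
P(in square A after 3 turns) = 0.2575

0.2575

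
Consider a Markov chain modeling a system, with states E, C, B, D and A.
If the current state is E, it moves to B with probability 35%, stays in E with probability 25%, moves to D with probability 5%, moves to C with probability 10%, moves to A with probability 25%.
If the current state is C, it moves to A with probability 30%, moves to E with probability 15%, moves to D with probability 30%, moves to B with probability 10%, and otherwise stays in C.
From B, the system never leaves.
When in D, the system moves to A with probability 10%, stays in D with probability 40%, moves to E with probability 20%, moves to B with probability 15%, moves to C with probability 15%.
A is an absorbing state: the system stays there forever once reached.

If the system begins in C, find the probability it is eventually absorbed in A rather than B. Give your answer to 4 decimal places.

0.5947

Let h(s) be the probability of absorption at A starting from transient state s. Then h(A) = 1 and h(B) = 0. By first-step analysis:
h(E) = 0.25·h(E) + 0.1·h(C) + 0.35·0 + 0.05·h(D) + 0.25·1
h(C) = 0.15·h(E) + 0.15·h(C) + 0.1·0 + 0.3·h(D) + 0.3·1
h(D) = 0.2·h(E) + 0.15·h(C) + 0.15·0 + 0.4·h(D) + 0.1·1
Solving: h(E) = 0.4435, h(C) = 0.5947, h(D) = 0.4632.
Starting from C, the probability is 0.5947.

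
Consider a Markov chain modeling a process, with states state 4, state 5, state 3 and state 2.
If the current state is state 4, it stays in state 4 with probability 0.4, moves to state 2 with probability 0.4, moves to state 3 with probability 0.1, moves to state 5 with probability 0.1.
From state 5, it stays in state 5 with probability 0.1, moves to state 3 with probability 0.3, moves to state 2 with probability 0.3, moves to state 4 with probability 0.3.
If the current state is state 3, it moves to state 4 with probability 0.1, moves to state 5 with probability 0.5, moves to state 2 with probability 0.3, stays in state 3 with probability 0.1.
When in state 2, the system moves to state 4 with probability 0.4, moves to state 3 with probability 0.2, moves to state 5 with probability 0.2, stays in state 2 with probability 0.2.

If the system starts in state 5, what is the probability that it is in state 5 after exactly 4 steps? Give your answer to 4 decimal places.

Propagate the distribution vector 4 steps from state 5.
After 0 steps: (0.0000, 1.0000, 0.0000, 0.0000)
After 1 step: (0.3000, 0.1000, 0.3000, 0.3000)
After 2 steps: (0.3000, 0.2500, 0.1500, 0.3000)
After 3 steps: (0.3300, 0.1900, 0.1800, 0.3000)
After 4 steps: (0.3270, 0.2020, 0.1680, 0.3030)
P(in state 5 after 4 steps) = 0.2020

0.2020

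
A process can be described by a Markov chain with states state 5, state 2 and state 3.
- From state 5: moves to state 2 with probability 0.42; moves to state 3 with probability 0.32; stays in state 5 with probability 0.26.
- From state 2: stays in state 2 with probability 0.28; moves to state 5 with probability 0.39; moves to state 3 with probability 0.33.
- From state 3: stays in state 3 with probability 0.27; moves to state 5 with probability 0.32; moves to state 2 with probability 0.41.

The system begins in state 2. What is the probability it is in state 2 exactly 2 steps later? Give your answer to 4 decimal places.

Sum over the intermediate state after 1 step:
P = P(state 2→state 5)·P(state 5→state 2) + P(state 2→state 2)·P(state 2→state 2) + P(state 2→state 3)·P(state 3→state 2)
  = 0.39×0.42 + 0.28×0.28 + 0.33×0.41
  = 0.1638 + 0.0784 + 0.1353 = 0.3775

0.3775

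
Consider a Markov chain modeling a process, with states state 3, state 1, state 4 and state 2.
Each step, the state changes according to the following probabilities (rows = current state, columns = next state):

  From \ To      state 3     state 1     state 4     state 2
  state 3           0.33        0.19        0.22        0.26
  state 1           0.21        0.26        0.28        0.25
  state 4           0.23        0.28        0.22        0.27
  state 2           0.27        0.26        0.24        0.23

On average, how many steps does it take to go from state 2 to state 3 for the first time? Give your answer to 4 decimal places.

Let t(s) be the expected number of steps to first reach state 3 from state s, with t(state 3) = 0. Conditioning on the first step:
t(state 1) = 1 + 0.26·t(state 1) + 0.28·t(state 4) + 0.25·t(state 2)
t(state 4) = 1 + 0.28·t(state 1) + 0.22·t(state 4) + 0.27·t(state 2)
t(state 2) = 1 + 0.26·t(state 1) + 0.24·t(state 4) + 0.23·t(state 2)
Solving: t(state 1) = 4.3459, t(state 4) = 4.2592, t(state 2) = 4.0937.
Expected steps from state 2 to state 3: 4.0937.

4.0937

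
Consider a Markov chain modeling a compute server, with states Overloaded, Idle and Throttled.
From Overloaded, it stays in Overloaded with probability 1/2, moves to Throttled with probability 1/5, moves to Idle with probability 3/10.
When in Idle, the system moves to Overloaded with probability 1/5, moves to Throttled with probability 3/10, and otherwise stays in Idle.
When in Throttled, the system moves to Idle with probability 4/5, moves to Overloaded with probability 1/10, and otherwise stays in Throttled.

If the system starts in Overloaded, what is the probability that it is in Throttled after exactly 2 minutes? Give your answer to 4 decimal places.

Sum over the intermediate state after 1 minute:
P = P(Overloaded→Overloaded)·P(Overloaded→Throttled) + P(Overloaded→Idle)·P(Idle→Throttled) + P(Overloaded→Throttled)·P(Throttled→Throttled)
  = 0.5×0.2 + 0.3×0.3 + 0.2×0.1
  = 0.1000 + 0.0900 + 0.0200 = 0.2100

0.2100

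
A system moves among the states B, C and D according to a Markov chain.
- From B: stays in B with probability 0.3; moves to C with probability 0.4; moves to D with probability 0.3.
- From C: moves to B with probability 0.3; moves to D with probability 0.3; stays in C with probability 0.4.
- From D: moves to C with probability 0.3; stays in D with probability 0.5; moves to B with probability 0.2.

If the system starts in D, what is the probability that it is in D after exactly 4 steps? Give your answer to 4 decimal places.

Propagate the distribution vector 4 steps from D.
After 0 steps: (0.0000, 0.0000, 1.0000)
After 1 step: (0.2000, 0.3000, 0.5000)
After 2 steps: (0.2500, 0.3500, 0.4000)
After 3 steps: (0.2600, 0.3600, 0.3800)
After 4 steps: (0.2620, 0.3620, 0.3760)
P(in D after 4 steps) = 0.3760

0.3760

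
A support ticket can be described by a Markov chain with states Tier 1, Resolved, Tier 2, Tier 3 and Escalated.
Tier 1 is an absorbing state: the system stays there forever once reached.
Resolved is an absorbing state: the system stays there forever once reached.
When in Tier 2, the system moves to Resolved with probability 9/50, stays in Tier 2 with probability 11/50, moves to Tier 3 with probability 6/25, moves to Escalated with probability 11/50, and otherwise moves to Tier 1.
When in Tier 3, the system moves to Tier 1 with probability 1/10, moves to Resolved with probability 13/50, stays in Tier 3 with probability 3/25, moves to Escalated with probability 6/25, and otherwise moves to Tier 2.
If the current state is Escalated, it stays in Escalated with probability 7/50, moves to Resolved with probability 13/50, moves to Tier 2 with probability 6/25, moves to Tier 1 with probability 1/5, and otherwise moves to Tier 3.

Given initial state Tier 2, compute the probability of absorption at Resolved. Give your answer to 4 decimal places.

Let h(s) be the probability of absorption at Resolved starting from transient state s. Then h(Resolved) = 1 and h(Tier 1) = 0. By first-step analysis:
h(Tier 2) = 0.14·0 + 0.18·1 + 0.22·h(Tier 2) + 0.24·h(Tier 3) + 0.22·h(Escalated)
h(Tier 3) = 0.1·0 + 0.26·1 + 0.28·h(Tier 2) + 0.12·h(Tier 3) + 0.24·h(Escalated)
h(Escalated) = 0.2·0 + 0.26·1 + 0.24·h(Tier 2) + 0.16·h(Tier 3) + 0.14·h(Escalated)
Solving: h(Tier 2) = 0.5954, h(Tier 3) = 0.6454, h(Escalated) = 0.5885.
Starting from Tier 2, the probability is 0.5954.

0.5954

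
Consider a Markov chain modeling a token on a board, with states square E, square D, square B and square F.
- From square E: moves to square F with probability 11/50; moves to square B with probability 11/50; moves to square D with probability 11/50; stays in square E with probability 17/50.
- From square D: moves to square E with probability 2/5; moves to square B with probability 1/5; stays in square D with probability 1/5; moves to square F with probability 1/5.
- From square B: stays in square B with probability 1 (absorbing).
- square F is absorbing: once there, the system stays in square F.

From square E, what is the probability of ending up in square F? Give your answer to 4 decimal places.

0.5000

Let h(s) be the probability of absorption at square F starting from transient state s. Then h(square F) = 1 and h(square B) = 0. By first-step analysis:
h(square E) = 0.34·h(square E) + 0.22·h(square D) + 0.22·0 + 0.22·1
h(square D) = 0.4·h(square E) + 0.2·h(square D) + 0.2·0 + 0.2·1
Solving: h(square E) = 0.5000, h(square D) = 0.5000.
Starting from square E, the probability is 0.5000.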